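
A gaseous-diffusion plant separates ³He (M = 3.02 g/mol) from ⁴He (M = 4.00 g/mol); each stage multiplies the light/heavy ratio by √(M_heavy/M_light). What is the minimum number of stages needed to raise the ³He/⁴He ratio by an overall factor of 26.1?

With α = √(4.00/3.02) per stage, ln α = ½ ln(1.32450) = 0.1405.
Need α^N ≥ 26.1 ⇒ N ≥ ln(26.1) / ln α = 3.262 / 0.1405 = 23.21.
Rounding up, N = 24 stages.

24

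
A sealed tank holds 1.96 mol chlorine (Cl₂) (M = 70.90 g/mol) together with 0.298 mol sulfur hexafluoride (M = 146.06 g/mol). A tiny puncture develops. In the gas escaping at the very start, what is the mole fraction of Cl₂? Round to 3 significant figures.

Rate_i ∝ x_i/√M_i (Graham's law weighted by mole fraction), so the effusate composition follows n_i/√M_i.
So x_Cl₂ in the escaping gas = (n_Cl₂/√M_Cl₂) / Σ(n_i/√M_i)
= (1.96/√70.90) / (1.96/√70.90 + 0.298/√146.06) = 0.2328/(0.2328 + 0.02466) = 0.904.

0.904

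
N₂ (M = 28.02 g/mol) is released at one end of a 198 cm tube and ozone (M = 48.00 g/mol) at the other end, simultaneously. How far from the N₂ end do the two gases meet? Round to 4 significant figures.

Distances travelled in equal time are proportional to diffusion rates, so d_N₂/d_O₃ = √(M_O₃/M_N₂) = √(48.00/28.02) = 1.309.
With d_N₂ + d_O₃ = 198 cm, d_O₃ = 198/(1 + 1.309) = 85.76 cm.
d_N₂ = 198 − 85.76 = 112.2 cm.

112.2 cm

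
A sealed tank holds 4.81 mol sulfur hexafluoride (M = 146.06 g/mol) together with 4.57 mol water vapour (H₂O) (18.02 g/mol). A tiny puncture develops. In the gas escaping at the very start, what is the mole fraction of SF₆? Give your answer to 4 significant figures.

Rate_i ∝ x_i/√M_i (Graham's law weighted by mole fraction), so the effusate composition follows n_i/√M_i.
Mole fraction of SF₆ in the effusate = (n_SF₆/√M_SF₆) / (n_SF₆/√M_SF₆ + n_H₂O/√M_H₂O)
= (4.81/√146.06) / (4.81/√146.06 + 4.57/√18.02) = 0.3980/(0.3980 + 1.077) = 0.2699.

0.2699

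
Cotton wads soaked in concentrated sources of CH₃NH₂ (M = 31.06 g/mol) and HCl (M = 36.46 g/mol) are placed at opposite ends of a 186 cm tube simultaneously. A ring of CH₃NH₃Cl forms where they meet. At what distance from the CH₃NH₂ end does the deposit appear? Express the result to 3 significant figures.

96.7 cm

In equal time, each gas travels a distance ∝ its rate ∝ 1/√M, so d_CH₃NH₂/d_HCl = √(M_HCl/M_CH₃NH₂) = √(36.46/31.06) = 1.083.
With d_CH₃NH₂ + d_HCl = 186 cm, d_HCl = 186/(1 + 1.083) = 89.28 cm.
d_CH₃NH₂ = 186 − 89.28 = 96.7 cm.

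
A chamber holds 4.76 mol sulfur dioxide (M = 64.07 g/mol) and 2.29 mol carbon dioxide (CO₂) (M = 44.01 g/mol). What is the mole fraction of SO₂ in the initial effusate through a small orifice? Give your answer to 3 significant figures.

0.633

Rate_i ∝ x_i/√M_i (Graham's law weighted by mole fraction), so the effusate composition follows n_i/√M_i.
Mole fraction of SO₂ in the effusate = (n_SO₂/√M_SO₂) / (n_SO₂/√M_SO₂ + n_CO₂/√M_CO₂)
= (4.76/√64.07) / (4.76/√64.07 + 2.29/√44.01) = 0.5947/(0.5947 + 0.3452) = 0.633.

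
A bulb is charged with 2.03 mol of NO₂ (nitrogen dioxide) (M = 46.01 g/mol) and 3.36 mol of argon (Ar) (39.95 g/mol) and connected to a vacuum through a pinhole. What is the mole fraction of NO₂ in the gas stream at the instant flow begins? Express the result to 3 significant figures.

0.360

The effusion rate of species i is ∝ p_i/√M_i ∝ n_i/√M_i.
x_NO₂(eff) = (n_NO₂/√M_NO₂) / (n_NO₂/√M_NO₂ + n_Ar/√M_Ar)
= (2.03/√46.01) / (2.03/√46.01 + 3.36/√39.95) = 0.2993/(0.2993 + 0.5316) = 0.360.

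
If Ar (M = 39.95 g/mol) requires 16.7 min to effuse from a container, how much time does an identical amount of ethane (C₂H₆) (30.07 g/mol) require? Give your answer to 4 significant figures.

From Graham's law, t_C₂H₆/t_Ar = √(M_C₂H₆/M_Ar) = √(30.07/39.95) = √0.7527 = 0.8676.
So the time for C₂H₆ is 16.7 × 0.8676 = 14.49 min.

14.49 min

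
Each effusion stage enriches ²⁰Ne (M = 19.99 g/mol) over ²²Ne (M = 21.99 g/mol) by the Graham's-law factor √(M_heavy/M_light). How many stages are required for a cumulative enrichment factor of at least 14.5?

Single-stage factor α = √(21.99/19.99), so ln α = ½ ln(1.10005) = 0.04768.
Need α^N ≥ 14.5 ⇒ N ≥ ln(14.5) / ln α = 2.674 / 0.04768 = 56.09.
Rounding up, N = 57 stages.

57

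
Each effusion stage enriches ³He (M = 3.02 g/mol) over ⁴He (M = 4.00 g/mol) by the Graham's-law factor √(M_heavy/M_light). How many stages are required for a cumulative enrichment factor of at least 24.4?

23

Per stage α = (4.00/3.02)^(1/2) = 1.32450^0.5, giving ln α = 0.1405.
Need α^N ≥ 24.4 ⇒ N ≥ ln(24.4) / ln α = 3.195 / 0.1405 = 22.73.
Rounding up, N = 23 stages.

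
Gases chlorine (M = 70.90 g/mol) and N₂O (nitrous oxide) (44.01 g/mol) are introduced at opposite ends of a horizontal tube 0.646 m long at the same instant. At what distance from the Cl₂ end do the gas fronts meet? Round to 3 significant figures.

The fronts meet when d_Cl₂ + d_N₂O = L with d_Cl₂/d_N₂O = √(M_N₂O/M_Cl₂) (Graham's law). Here √(M_N₂O/M_Cl₂) = √(44.01/70.90) = 0.7879.
With d_Cl₂ + d_N₂O = 0.646 m, d_N₂O = 0.646/(1 + 0.7879) = 0.3613 m.
d_Cl₂ = 0.646 − 0.3613 = 0.285 m.

0.285 m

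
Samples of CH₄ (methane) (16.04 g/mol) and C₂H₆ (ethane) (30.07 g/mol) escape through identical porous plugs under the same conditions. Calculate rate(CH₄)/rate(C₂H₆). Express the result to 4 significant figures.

1.369

Using Graham's law: rate_CH₄/rate_C₂H₆ = √(M_C₂H₆/M_CH₄) = √(30.07/16.04) = √1.875 = 1.369.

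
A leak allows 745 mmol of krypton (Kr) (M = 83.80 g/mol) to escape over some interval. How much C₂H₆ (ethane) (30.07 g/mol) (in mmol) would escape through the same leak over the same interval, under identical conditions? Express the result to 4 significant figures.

Graham's law gives rate_C₂H₆/rate_Kr = √(M_Kr/M_C₂H₆) = √(83.80/30.07) = √2.787 = 1.669.
So the amount for C₂H₆ is 745 × 1.669 = 1244 mmol.

1244 mmol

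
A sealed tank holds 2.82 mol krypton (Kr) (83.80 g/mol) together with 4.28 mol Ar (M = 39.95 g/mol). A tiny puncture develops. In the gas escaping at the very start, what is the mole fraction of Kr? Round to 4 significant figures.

0.3127

The effusion rate of species i is ∝ p_i/√M_i ∝ n_i/√M_i.
x_Kr(eff) = (n_Kr/√M_Kr) / (n_Kr/√M_Kr + n_Ar/√M_Ar)
= (2.82/√83.80) / (2.82/√83.80 + 4.28/√39.95) = 0.3081/(0.3081 + 0.6772) = 0.3127.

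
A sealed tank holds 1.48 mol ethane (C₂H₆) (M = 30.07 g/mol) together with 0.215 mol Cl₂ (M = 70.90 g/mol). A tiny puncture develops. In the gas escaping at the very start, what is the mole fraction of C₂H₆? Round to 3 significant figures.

0.914

Each component's effusion rate ∝ (its partial pressure)·(1/√M) ∝ n_i/√M_i.
So x_C₂H₆ in the escaping gas = (n_C₂H₆/√M_C₂H₆) / Σ(n_i/√M_i)
= (1.48/√30.07) / (1.48/√30.07 + 0.215/√70.90) = 0.2699/(0.2699 + 0.02553) = 0.914.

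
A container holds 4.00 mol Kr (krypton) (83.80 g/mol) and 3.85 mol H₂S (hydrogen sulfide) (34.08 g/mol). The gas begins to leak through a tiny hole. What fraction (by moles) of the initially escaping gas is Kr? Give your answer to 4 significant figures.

0.3985

Rate_i ∝ x_i/√M_i (Graham's law weighted by mole fraction), so the effusate composition follows n_i/√M_i.
Mole fraction of Kr in the effusate = (n_Kr/√M_Kr) / (n_Kr/√M_Kr + n_H₂S/√M_H₂S)
= (4.00/√83.80) / (4.00/√83.80 + 3.85/√34.08) = 0.4370/(0.4370 + 0.6595) = 0.3985.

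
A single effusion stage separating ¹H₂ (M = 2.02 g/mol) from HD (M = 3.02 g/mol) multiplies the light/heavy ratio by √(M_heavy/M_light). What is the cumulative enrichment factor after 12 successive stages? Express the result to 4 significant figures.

Each stage multiplies the ratio by α = √(3.02/2.02), so after 12 stages the overall factor is α^12 = (3.02/2.02)^(12/2).
= 1.49505^6 = 11.17.

11.17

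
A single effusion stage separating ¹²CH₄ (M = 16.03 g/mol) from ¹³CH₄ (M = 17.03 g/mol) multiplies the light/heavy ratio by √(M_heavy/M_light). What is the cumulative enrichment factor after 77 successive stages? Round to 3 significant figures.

Overall factor = α^77 with α = √(17.03/16.03), i.e. (17.03/16.03)^(77/2).
= 1.06238^(77/2) = 10.3.

10.3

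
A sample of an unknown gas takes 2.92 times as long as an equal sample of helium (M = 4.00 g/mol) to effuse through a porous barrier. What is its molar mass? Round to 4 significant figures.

34.11 g/mol

By Graham's law, t_X/t_He = √(M_X/M_He).
2.92 = √(M_X/4.00)
M_X = 4.00 × 2.92² = 4.00 × 8.526 = 34.11 g/mol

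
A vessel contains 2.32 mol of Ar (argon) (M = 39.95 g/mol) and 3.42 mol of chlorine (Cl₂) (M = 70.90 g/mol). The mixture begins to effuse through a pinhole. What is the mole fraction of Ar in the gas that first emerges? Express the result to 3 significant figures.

0.475

Effusion rate of each component ∝ n_i/√M_i (partial pressure × 1/√M).
Mole fraction of Ar in the effusate = (n_Ar/√M_Ar) / (n_Ar/√M_Ar + n_Cl₂/√M_Cl₂)
= (2.32/√39.95) / (2.32/√39.95 + 3.42/√70.90) = 0.3671/(0.3671 + 0.4062) = 0.475.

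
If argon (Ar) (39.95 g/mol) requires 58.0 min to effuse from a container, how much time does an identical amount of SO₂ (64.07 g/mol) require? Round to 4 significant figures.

By Graham's law, t_SO₂/t_Ar = √(M_SO₂/M_Ar) = √(64.07/39.95) = √1.604 = 1.266.
So the time for SO₂ is 58.0 × 1.266 = 73.45 min.

73.45 min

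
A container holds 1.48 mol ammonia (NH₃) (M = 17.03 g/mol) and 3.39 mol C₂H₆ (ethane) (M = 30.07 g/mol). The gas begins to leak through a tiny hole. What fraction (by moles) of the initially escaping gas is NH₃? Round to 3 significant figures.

Each component's effusion rate ∝ (its partial pressure)·(1/√M) ∝ n_i/√M_i.
Mole fraction of NH₃ in the effusate = (n_NH₃/√M_NH₃) / (n_NH₃/√M_NH₃ + n_C₂H₆/√M_C₂H₆)
= (1.48/√17.03) / (1.48/√17.03 + 3.39/√30.07) = 0.3586/(0.3586 + 0.6182) = 0.367.

0.367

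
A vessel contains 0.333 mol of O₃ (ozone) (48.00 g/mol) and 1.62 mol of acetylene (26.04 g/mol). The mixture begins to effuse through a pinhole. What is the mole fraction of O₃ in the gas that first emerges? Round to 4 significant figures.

The effusion rate of species i is ∝ p_i/√M_i ∝ n_i/√M_i.
Mole fraction of O₃ in the effusate = (n_O₃/√M_O₃) / (n_O₃/√M_O₃ + n_C₂H₂/√M_C₂H₂)
= (0.333/√48.00) / (0.333/√48.00 + 1.62/√26.04) = 0.04806/(0.04806 + 0.3175) = 0.1315.

0.1315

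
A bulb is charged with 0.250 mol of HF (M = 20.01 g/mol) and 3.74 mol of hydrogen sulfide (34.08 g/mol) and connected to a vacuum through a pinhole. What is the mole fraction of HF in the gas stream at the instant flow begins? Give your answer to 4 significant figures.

Each component's effusion rate ∝ (its partial pressure)·(1/√M) ∝ n_i/√M_i.
x_HF(eff) = (n_HF/√M_HF) / (n_HF/√M_HF + n_H₂S/√M_H₂S)
= (0.250/√20.01) / (0.250/√20.01 + 3.74/√34.08) = 0.05589/(0.05589 + 0.6407) = 0.08024.

0.08024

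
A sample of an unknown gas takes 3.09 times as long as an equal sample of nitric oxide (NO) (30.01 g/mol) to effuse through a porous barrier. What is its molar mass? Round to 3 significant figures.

Using Graham's law: t_X/t_NO = √(M_X/M_NO).
3.09 = √(M_X/30.01)
M_X = 30.01 × 3.09² = 30.01 × 9.548 = 287 g/mol

287 g/mol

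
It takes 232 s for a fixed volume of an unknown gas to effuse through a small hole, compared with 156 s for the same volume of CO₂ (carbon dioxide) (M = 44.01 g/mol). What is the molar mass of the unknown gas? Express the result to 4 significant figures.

Using Graham's law: t_X/t_CO₂ = √(M_X/M_CO₂).
232/156 = 1.487 = √(M_X/44.01)
M_X = 44.01 × 1.487² = 44.01 × 2.212 = 97.34 g/mol

97.34 g/mol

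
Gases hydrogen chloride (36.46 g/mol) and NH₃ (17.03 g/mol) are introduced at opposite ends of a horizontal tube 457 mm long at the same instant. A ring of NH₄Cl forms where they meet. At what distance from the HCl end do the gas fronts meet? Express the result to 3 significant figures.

In equal time, each gas travels a distance ∝ its rate ∝ 1/√M, so d_HCl/d_NH₃ = √(M_NH₃/M_HCl) = √(17.03/36.46) = 0.6834.
With d_HCl + d_NH₃ = 457 mm, d_NH₃ = 457/(1 + 0.6834) = 271.5 mm.
d_HCl = 457 − 271.5 = 186 mm.

186 mm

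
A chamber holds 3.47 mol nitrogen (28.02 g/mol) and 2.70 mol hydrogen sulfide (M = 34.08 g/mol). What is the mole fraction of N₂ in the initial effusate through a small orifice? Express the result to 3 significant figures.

0.586

Each component's effusion rate ∝ (its partial pressure)·(1/√M) ∝ n_i/√M_i.
So x_N₂ in the escaping gas = (n_N₂/√M_N₂) / Σ(n_i/√M_i)
= (3.47/√28.02) / (3.47/√28.02 + 2.70/√34.08) = 0.6555/(0.6555 + 0.4625) = 0.586.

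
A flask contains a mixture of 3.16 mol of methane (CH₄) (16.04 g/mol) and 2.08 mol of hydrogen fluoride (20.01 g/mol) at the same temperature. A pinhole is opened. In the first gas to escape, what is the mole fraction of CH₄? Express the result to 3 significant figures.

The effusion rate of species i is ∝ p_i/√M_i ∝ n_i/√M_i.
So x_CH₄ in the escaping gas = (n_CH₄/√M_CH₄) / Σ(n_i/√M_i)
= (3.16/√16.04) / (3.16/√16.04 + 2.08/√20.01) = 0.7890/(0.7890 + 0.4650) = 0.629.

0.629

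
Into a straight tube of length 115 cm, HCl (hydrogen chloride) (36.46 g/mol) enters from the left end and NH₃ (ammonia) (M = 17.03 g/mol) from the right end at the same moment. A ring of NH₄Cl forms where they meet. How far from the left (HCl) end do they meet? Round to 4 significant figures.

46.69 cm

The fronts meet when d_HCl + d_NH₃ = L with d_HCl/d_NH₃ = √(M_NH₃/M_HCl) (Graham's law). Here √(M_NH₃/M_HCl) = √(17.03/36.46) = 0.6834.
With d_HCl + d_NH₃ = 115 cm, d_NH₃ = 115/(1 + 0.6834) = 68.31 cm.
d_HCl = 115 − 68.31 = 46.69 cm.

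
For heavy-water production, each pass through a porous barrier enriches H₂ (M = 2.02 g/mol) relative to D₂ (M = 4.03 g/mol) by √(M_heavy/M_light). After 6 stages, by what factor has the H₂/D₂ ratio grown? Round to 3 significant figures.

7.94

The single-stage factor is √(M_heavy/M_light), so 6 stages give [√(4.03/2.02)]^6 = (4.03/2.02)^(6/2).
= 1.99505^3 = 7.94.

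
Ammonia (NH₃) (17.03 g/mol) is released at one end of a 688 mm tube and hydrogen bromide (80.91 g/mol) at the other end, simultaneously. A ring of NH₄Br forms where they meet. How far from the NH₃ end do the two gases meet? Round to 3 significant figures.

Graham's law gives d_NH₃/d_HBr = rate_NH₃/rate_HBr = √(M_HBr/M_NH₃) = √(80.91/17.03) = 2.180.
With d_NH₃ + d_HBr = 688 mm, d_HBr = 688/(1 + 2.180) = 216.4 mm.
d_NH₃ = 688 − 216.4 = 472 mm.

472 mm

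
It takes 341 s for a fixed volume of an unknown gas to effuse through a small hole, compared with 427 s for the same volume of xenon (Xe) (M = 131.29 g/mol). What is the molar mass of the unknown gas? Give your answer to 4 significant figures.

83.73 g/mol

Graham's law gives t_X/t_Xe = √(M_X/M_Xe).
341/427 = 0.7986 = √(M_X/131.29)
M_X = 131.29 × 0.7986² = 131.29 × 0.6378 = 83.73 g/mol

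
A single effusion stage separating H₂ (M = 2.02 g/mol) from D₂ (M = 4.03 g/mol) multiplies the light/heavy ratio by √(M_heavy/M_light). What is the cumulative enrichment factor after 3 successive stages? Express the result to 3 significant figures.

Overall factor = α^3 with α = √(4.03/2.02), i.e. (4.03/2.02)^(3/2).
= 1.99505^(3/2) = 2.82.

2.82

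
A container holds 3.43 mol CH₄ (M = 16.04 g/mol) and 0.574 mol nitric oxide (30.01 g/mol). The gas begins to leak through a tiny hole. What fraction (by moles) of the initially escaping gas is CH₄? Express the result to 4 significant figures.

Each component's effusion rate ∝ (its partial pressure)·(1/√M) ∝ n_i/√M_i.
Mole fraction of CH₄ in the effusate = (n_CH₄/√M_CH₄) / (n_CH₄/√M_CH₄ + n_NO/√M_NO)
= (3.43/√16.04) / (3.43/√16.04 + 0.574/√30.01) = 0.8564/(0.8564 + 0.1048) = 0.8910.

0.8910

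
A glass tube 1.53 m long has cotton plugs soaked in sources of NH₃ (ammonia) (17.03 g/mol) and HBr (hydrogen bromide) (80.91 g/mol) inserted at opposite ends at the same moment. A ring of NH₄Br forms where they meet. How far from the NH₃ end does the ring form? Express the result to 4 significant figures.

1.049 m

Distances travelled in equal time are proportional to diffusion rates, so d_NH₃/d_HBr = √(M_HBr/M_NH₃) = √(80.91/17.03) = 2.180.
With d_NH₃ + d_HBr = 1.53 m, d_HBr = 1.53/(1 + 2.180) = 0.4812 m.
d_NH₃ = 1.53 − 0.4812 = 1.049 m.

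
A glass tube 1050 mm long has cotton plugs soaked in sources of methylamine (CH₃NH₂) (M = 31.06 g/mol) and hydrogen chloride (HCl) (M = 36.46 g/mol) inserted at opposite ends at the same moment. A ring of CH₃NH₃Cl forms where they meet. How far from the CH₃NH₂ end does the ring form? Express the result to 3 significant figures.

Graham's law gives d_CH₃NH₂/d_HCl = rate_CH₃NH₂/rate_HCl = √(M_HCl/M_CH₃NH₂) = √(36.46/31.06) = 1.083.
With d_CH₃NH₂ + d_HCl = 1050 mm, d_HCl = 1050/(1 + 1.083) = 504.0 mm.
d_CH₃NH₂ = 1050 − 504.0 = 546 mm.

546 mm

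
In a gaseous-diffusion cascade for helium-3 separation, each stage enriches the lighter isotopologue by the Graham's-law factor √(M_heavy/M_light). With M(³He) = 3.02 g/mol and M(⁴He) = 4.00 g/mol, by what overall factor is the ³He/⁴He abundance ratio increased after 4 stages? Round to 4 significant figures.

Overall factor = α^4 with α = √(4.00/3.02), i.e. (4.00/3.02)^(4/2).
= 1.32450^2 = 1.754.

1.754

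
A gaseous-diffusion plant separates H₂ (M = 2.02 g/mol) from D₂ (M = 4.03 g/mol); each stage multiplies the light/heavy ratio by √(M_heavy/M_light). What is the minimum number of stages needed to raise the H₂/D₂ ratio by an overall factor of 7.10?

6

Per stage α = (4.03/2.02)^(1/2) = 1.99505^0.5, giving ln α = 0.3453.
Need α^N ≥ 7.10 ⇒ N ≥ ln(7.10) / ln α = 1.960 / 0.3453 = 5.68.
Rounding up, N = 6 stages.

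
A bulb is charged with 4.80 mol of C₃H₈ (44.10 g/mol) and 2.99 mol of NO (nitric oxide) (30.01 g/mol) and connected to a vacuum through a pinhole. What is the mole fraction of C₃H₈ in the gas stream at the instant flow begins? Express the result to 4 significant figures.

0.5698

Effusion rate of each component ∝ n_i/√M_i (partial pressure × 1/√M).
Mole fraction of C₃H₈ in the effusate = (n_C₃H₈/√M_C₃H₈) / (n_C₃H₈/√M_C₃H₈ + n_NO/√M_NO)
= (4.80/√44.10) / (4.80/√44.10 + 2.99/√30.01) = 0.7228/(0.7228 + 0.5458) = 0.5698.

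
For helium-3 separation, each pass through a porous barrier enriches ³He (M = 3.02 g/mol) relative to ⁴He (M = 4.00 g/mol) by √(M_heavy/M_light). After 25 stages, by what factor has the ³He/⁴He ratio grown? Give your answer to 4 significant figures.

33.55

The single-stage factor is √(M_heavy/M_light), so 25 stages give [√(4.00/3.02)]^25 = (4.00/3.02)^(25/2).
= 1.32450^(25/2) = 33.55.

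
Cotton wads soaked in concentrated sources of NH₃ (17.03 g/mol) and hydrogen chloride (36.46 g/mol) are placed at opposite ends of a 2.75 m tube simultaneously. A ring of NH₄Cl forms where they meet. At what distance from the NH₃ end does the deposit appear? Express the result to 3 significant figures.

Graham's law gives d_NH₃/d_HCl = rate_NH₃/rate_HCl = √(M_HCl/M_NH₃) = √(36.46/17.03) = 1.463.
With d_NH₃ + d_HCl = 2.75 m, d_HCl = 2.75/(1 + 1.463) = 1.116 m.
d_NH₃ = 2.75 − 1.116 = 1.63 m.

1.63 m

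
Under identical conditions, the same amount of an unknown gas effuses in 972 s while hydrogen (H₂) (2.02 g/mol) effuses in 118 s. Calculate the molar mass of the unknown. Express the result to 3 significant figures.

137 g/mol

By Graham's law, t_X/t_H₂ = √(M_X/M_H₂).
972/118 = 8.237 = √(M_X/2.02)
M_X = 2.02 × 8.237² = 2.02 × 67.85 = 137 g/mol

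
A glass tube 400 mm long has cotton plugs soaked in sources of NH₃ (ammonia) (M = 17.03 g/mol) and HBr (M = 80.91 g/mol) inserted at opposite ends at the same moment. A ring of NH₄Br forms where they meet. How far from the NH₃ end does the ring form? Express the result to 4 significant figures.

Distances travelled in equal time are proportional to diffusion rates, so d_NH₃/d_HBr = √(M_HBr/M_NH₃) = √(80.91/17.03) = 2.180.
With d_NH₃ + d_HBr = 400 mm, d_HBr = 400/(1 + 2.180) = 125.8 mm.
d_NH₃ = 400 − 125.8 = 274.2 mm.

274.2 mm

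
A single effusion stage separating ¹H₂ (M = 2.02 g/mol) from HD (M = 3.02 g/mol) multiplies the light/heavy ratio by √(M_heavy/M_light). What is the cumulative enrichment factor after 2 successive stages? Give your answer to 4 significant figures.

Each stage multiplies the ratio by α = √(3.02/2.02), so after 2 stages the overall factor is α^2 = (3.02/2.02)^(2/2).
= 1.49505^1 = 1.495.

1.495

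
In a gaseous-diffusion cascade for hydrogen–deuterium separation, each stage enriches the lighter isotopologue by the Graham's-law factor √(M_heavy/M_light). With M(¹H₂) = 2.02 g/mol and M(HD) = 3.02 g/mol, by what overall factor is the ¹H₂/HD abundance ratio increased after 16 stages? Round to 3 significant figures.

After 16 stages the ratio has grown by (√(3.02/2.02))^16 = (3.02/2.02)^(16/2).
= 1.49505^8 = 25.0.

25.0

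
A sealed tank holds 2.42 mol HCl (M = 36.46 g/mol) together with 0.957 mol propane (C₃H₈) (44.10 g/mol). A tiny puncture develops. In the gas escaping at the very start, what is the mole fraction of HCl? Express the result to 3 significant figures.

Rate_i ∝ x_i/√M_i (Graham's law weighted by mole fraction), so the effusate composition follows n_i/√M_i.
So x_HCl in the escaping gas = (n_HCl/√M_HCl) / Σ(n_i/√M_i)
= (2.42/√36.46) / (2.42/√36.46 + 0.957/√44.10) = 0.4008/(0.4008 + 0.1441) = 0.736.

0.736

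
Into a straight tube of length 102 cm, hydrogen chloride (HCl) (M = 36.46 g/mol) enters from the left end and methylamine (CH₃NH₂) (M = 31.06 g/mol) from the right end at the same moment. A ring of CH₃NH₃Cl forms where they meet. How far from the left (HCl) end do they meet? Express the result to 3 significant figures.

Graham's law gives d_HCl/d_CH₃NH₂ = rate_HCl/rate_CH₃NH₂ = √(M_CH₃NH₂/M_HCl) = √(31.06/36.46) = 0.9230.
With d_HCl + d_CH₃NH₂ = 102 cm, d_CH₃NH₂ = 102/(1 + 0.9230) = 53.04 cm.
d_HCl = 102 − 53.04 = 49.0 cm.

49.0 cm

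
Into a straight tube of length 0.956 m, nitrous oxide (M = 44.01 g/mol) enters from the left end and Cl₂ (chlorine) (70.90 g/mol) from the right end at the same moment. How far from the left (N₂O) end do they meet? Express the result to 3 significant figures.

In equal time, each gas travels a distance ∝ its rate ∝ 1/√M, so d_N₂O/d_Cl₂ = √(M_Cl₂/M_N₂O) = √(70.90/44.01) = 1.269.
With d_N₂O + d_Cl₂ = 0.956 m, d_Cl₂ = 0.956/(1 + 1.269) = 0.4213 m.
d_N₂O = 0.956 − 0.4213 = 0.535 m.

0.535 m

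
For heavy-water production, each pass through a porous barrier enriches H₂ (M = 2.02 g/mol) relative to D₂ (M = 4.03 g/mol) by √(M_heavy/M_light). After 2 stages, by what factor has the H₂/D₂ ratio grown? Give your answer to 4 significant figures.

1.995

Overall factor = α^2 with α = √(4.03/2.02), i.e. (4.03/2.02)^(2/2).
= 1.99505^1 = 1.995.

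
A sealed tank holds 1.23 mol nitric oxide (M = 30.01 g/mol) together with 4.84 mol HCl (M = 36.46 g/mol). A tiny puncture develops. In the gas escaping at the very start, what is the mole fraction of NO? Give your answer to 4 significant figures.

0.2188

Each component's effusion rate ∝ (its partial pressure)·(1/√M) ∝ n_i/√M_i.
Mole fraction of NO in the effusate = (n_NO/√M_NO) / (n_NO/√M_NO + n_HCl/√M_HCl)
= (1.23/√30.01) / (1.23/√30.01 + 4.84/√36.46) = 0.2245/(0.2245 + 0.8016) = 0.2188.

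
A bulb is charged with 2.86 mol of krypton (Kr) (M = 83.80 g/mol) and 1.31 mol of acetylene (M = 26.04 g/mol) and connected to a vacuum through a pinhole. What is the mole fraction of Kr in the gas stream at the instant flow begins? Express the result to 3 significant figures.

Each component's effusion rate ∝ (its partial pressure)·(1/√M) ∝ n_i/√M_i.
So x_Kr in the escaping gas = (n_Kr/√M_Kr) / Σ(n_i/√M_i)
= (2.86/√83.80) / (2.86/√83.80 + 1.31/√26.04) = 0.3124/(0.3124 + 0.2567) = 0.549.

0.549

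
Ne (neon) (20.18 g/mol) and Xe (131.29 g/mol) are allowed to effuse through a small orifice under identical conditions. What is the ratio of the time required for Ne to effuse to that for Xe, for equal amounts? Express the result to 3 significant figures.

0.392

By Graham's law, t_Ne/t_Xe = √(M_Ne/M_Xe) = √(20.18/131.29) = √0.1537 = 0.392.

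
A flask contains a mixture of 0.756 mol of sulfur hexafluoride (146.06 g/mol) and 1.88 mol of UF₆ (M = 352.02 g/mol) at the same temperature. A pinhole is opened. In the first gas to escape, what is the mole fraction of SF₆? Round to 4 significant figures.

Rate_i ∝ x_i/√M_i (Graham's law weighted by mole fraction), so the effusate composition follows n_i/√M_i.
Mole fraction of SF₆ in the effusate = (n_SF₆/√M_SF₆) / (n_SF₆/√M_SF₆ + n_UF₆/√M_UF₆)
= (0.756/√146.06) / (0.756/√146.06 + 1.88/√352.02) = 0.06255/(0.06255 + 0.1002) = 0.3843.

0.3843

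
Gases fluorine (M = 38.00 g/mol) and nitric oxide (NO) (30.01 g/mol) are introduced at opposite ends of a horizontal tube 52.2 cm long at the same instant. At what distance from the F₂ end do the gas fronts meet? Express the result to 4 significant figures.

24.56 cm

In equal time, each gas travels a distance ∝ its rate ∝ 1/√M, so d_F₂/d_NO = √(M_NO/M_F₂) = √(30.01/38.00) = 0.8887.
With d_F₂ + d_NO = 52.2 cm, d_NO = 52.2/(1 + 0.8887) = 27.64 cm.
d_F₂ = 52.2 − 27.64 = 24.56 cm.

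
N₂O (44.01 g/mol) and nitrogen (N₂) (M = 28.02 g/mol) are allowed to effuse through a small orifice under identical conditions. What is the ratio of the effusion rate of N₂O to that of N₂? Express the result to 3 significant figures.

0.798

From Graham's law, rate_N₂O/rate_N₂ = √(M_N₂/M_N₂O) = √(28.02/44.01) = √0.6367 = 0.798.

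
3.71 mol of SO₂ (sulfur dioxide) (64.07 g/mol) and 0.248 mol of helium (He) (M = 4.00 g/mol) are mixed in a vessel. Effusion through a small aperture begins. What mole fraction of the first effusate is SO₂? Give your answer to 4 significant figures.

0.7889

The effusion rate of species i is ∝ p_i/√M_i ∝ n_i/√M_i.
x_SO₂(eff) = (n_SO₂/√M_SO₂) / (n_SO₂/√M_SO₂ + n_He/√M_He)
= (3.71/√64.07) / (3.71/√64.07 + 0.248/√4.00) = 0.4635/(0.4635 + 0.1240) = 0.7889.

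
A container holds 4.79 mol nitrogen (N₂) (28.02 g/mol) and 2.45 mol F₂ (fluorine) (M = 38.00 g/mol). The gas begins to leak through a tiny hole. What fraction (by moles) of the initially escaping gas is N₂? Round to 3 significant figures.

0.695

The effusion rate of species i is ∝ p_i/√M_i ∝ n_i/√M_i.
So x_N₂ in the escaping gas = (n_N₂/√M_N₂) / Σ(n_i/√M_i)
= (4.79/√28.02) / (4.79/√28.02 + 2.45/√38.00) = 0.9049/(0.9049 + 0.3974) = 0.695.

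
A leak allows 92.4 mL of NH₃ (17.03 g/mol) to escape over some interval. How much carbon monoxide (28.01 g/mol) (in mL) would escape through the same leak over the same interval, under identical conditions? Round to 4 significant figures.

72.05 mL

Since effusion rate ∝ 1/√M, rate_CO/rate_NH₃ = √(M_NH₃/M_CO) = √(17.03/28.01) = √0.6080 = 0.7797.
So the volume for CO is 92.4 × 0.7797 = 72.05 mL.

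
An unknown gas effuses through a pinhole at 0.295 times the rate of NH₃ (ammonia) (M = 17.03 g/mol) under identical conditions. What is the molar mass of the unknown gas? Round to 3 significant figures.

Graham's law gives rate_X/rate_NH₃ = √(M_NH₃/M_X).
0.295 = √(17.03/M_X)
M_X = 17.03 / 0.295² = 17.03 / 0.08702 = 196 g/mol

196 g/mol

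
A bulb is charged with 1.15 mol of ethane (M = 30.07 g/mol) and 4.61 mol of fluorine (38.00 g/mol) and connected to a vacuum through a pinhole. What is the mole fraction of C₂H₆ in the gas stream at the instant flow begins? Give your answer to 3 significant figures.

0.219

Rate_i ∝ x_i/√M_i (Graham's law weighted by mole fraction), so the effusate composition follows n_i/√M_i.
x_C₂H₆(eff) = (n_C₂H₆/√M_C₂H₆) / (n_C₂H₆/√M_C₂H₆ + n_F₂/√M_F₂)
= (1.15/√30.07) / (1.15/√30.07 + 4.61/√38.00) = 0.2097/(0.2097 + 0.7478) = 0.219.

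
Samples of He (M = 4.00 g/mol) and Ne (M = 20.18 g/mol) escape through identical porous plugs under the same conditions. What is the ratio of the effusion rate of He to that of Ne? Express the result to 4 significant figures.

By Graham's law, rate_He/rate_Ne = √(M_Ne/M_He) = √(20.18/4.00) = √5.045 = 2.246.

2.246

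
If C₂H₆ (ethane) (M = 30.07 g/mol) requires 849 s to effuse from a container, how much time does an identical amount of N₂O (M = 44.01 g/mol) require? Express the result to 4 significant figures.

1027 s

Using Graham's law: t_N₂O/t_C₂H₆ = √(M_N₂O/M_C₂H₆) = √(44.01/30.07) = √1.464 = 1.210.
So the time for N₂O is 849 × 1.210 = 1027 s.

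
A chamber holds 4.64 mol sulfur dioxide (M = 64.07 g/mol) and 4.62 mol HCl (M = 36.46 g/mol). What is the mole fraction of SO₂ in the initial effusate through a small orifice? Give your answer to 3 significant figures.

The effusion rate of species i is ∝ p_i/√M_i ∝ n_i/√M_i.
Mole fraction of SO₂ in the effusate = (n_SO₂/√M_SO₂) / (n_SO₂/√M_SO₂ + n_HCl/√M_HCl)
= (4.64/√64.07) / (4.64/√64.07 + 4.62/√36.46) = 0.5797/(0.5797 + 0.7651) = 0.431.

0.431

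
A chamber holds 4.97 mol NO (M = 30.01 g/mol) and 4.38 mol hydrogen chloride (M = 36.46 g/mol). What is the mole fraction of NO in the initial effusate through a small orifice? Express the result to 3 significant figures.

0.556

The effusion rate of species i is ∝ p_i/√M_i ∝ n_i/√M_i.
x_NO(eff) = (n_NO/√M_NO) / (n_NO/√M_NO + n_HCl/√M_HCl)
= (4.97/√30.01) / (4.97/√30.01 + 4.38/√36.46) = 0.9072/(0.9072 + 0.7254) = 0.556.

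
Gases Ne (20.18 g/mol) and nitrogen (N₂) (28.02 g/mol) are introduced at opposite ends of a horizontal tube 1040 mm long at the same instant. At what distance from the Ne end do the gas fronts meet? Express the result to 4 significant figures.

562.6 mm

In equal time, each gas travels a distance ∝ its rate ∝ 1/√M, so d_Ne/d_N₂ = √(M_N₂/M_Ne) = √(28.02/20.18) = 1.178.
With d_Ne + d_N₂ = 1040 mm, d_N₂ = 1040/(1 + 1.178) = 477.4 mm.
d_Ne = 1040 − 477.4 = 562.6 mm.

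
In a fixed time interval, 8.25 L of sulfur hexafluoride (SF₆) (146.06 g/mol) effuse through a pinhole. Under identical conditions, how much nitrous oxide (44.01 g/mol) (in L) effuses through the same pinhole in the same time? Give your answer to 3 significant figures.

Using Graham's law: rate_N₂O/rate_SF₆ = √(M_SF₆/M_N₂O) = √(146.06/44.01) = √3.319 = 1.822.
So the volume for N₂O is 8.25 × 1.822 = 15.0 L.

15.0 L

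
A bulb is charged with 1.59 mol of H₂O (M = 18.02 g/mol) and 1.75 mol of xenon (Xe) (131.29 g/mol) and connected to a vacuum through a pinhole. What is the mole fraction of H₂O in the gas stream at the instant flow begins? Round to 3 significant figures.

Each component's effusion rate ∝ (its partial pressure)·(1/√M) ∝ n_i/√M_i.
So x_H₂O in the escaping gas = (n_H₂O/√M_H₂O) / Σ(n_i/√M_i)
= (1.59/√18.02) / (1.59/√18.02 + 1.75/√131.29) = 0.3746/(0.3746 + 0.1527) = 0.710.

0.710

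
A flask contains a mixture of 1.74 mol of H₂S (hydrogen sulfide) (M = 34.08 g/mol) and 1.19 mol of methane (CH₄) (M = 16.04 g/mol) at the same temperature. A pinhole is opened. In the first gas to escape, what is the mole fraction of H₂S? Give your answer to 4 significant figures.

Each component's effusion rate ∝ (its partial pressure)·(1/√M) ∝ n_i/√M_i.
x_H₂S(eff) = (n_H₂S/√M_H₂S) / (n_H₂S/√M_H₂S + n_CH₄/√M_CH₄)
= (1.74/√34.08) / (1.74/√34.08 + 1.19/√16.04) = 0.2981/(0.2981 + 0.2971) = 0.5008.

0.5008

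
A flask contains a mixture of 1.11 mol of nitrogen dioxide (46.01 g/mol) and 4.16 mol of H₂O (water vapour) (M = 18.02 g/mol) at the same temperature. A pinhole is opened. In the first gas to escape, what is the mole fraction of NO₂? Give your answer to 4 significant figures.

0.1431

Each component's effusion rate ∝ (its partial pressure)·(1/√M) ∝ n_i/√M_i.
So x_NO₂ in the escaping gas = (n_NO₂/√M_NO₂) / Σ(n_i/√M_i)
= (1.11/√46.01) / (1.11/√46.01 + 4.16/√18.02) = 0.1636/(0.1636 + 0.9800) = 0.1431.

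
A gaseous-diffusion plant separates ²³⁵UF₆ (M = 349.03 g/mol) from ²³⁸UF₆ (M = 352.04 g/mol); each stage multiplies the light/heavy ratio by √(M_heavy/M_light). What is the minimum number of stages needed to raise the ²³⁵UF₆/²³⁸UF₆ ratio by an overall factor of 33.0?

Per stage α = (352.04/349.03)^(1/2) = 1.00862^0.5, giving ln α = 0.004293.
Need α^N ≥ 33.0 ⇒ N ≥ ln(33.0) / ln α = 3.497 / 0.004293 = 814.38.
Rounding up, N = 815 stages.

815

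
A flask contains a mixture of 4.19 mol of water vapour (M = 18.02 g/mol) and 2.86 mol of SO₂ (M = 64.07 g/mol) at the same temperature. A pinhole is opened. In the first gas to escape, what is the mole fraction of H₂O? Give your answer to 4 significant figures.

Effusion rate of each component ∝ n_i/√M_i (partial pressure × 1/√M).
So x_H₂O in the escaping gas = (n_H₂O/√M_H₂O) / Σ(n_i/√M_i)
= (4.19/√18.02) / (4.19/√18.02 + 2.86/√64.07) = 0.9870/(0.9870 + 0.3573) = 0.7342.

0.7342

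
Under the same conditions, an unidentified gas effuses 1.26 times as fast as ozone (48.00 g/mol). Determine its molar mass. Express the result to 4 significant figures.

By Graham's law, rate_X/rate_O₃ = √(M_O₃/M_X).
1.26 = √(48.00/M_X)
M_X = 48.00 / 1.26² = 48.00 / 1.588 = 30.23 g/mol

30.23 g/mol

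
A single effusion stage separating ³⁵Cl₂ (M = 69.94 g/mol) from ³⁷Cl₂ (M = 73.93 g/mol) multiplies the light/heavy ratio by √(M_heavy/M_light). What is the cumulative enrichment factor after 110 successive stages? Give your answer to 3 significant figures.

21.1

After 110 stages the ratio has grown by (√(73.93/69.94))^110 = (73.93/69.94)^(110/2).
= 1.05705^55 = 21.1.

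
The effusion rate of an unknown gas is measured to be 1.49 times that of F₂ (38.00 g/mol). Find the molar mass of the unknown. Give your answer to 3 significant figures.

17.1 g/mol

From Graham's law, rate_X/rate_F₂ = √(M_F₂/M_X).
1.49 = √(38.00/M_X)
M_X = 38.00 / 1.49² = 38.00 / 2.220 = 17.1 g/mol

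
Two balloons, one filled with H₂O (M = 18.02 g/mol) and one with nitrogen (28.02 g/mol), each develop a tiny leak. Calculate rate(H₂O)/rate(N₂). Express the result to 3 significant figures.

1.25

By Graham's law, rate_H₂O/rate_N₂ = √(M_N₂/M_H₂O) = √(28.02/18.02) = √1.555 = 1.25.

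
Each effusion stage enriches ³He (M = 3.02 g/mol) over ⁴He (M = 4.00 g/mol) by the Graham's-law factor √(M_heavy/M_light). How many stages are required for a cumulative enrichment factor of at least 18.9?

21

Per stage α = (4.00/3.02)^(1/2) = 1.32450^0.5, giving ln α = 0.1405.
Need α^N ≥ 18.9 ⇒ N ≥ ln(18.9) / ln α = 2.939 / 0.1405 = 20.92.
Minimum whole number of stages: N = 21.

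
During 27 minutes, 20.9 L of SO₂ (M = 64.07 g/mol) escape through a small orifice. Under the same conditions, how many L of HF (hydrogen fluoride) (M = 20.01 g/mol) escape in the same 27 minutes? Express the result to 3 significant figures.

37.4 L

Graham's law gives rate_HF/rate_SO₂ = √(M_SO₂/M_HF) = √(64.07/20.01) = √3.202 = 1.789.
So the volume for HF is 20.9 × 1.789 = 37.4 L.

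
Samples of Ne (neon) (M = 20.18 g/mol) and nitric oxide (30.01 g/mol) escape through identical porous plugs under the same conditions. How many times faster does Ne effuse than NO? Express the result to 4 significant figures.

Graham's law gives rate_Ne/rate_NO = √(M_NO/M_Ne) = √(30.01/20.18) = √1.487 = 1.219.

1.219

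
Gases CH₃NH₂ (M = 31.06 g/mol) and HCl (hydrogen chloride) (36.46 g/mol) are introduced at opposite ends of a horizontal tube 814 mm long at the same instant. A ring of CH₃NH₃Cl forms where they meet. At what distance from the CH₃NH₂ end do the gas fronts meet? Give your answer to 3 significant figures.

In equal time, each gas travels a distance ∝ its rate ∝ 1/√M, so d_CH₃NH₂/d_HCl = √(M_HCl/M_CH₃NH₂) = √(36.46/31.06) = 1.083.
With d_CH₃NH₂ + d_HCl = 814 mm, d_HCl = 814/(1 + 1.083) = 390.7 mm.
d_CH₃NH₂ = 814 − 390.7 = 423 mm.

423 mm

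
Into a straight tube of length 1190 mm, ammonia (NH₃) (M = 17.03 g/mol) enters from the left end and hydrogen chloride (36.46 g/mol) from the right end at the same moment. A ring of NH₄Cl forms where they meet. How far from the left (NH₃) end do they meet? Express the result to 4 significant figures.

The fronts meet when d_NH₃ + d_HCl = L with d_NH₃/d_HCl = √(M_HCl/M_NH₃) (Graham's law). Here √(M_HCl/M_NH₃) = √(36.46/17.03) = 1.463.
With d_NH₃ + d_HCl = 1190 mm, d_HCl = 1190/(1 + 1.463) = 483.1 mm.
d_NH₃ = 1190 − 483.1 = 706.9 mm.

706.9 mm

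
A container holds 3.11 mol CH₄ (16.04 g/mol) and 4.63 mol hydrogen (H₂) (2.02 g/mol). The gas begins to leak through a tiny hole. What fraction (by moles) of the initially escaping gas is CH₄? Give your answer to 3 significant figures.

Rate_i ∝ x_i/√M_i (Graham's law weighted by mole fraction), so the effusate composition follows n_i/√M_i.
Mole fraction of CH₄ in the effusate = (n_CH₄/√M_CH₄) / (n_CH₄/√M_CH₄ + n_H₂/√M_H₂)
= (3.11/√16.04) / (3.11/√16.04 + 4.63/√2.02) = 0.7765/(0.7765 + 3.258) = 0.192.

0.192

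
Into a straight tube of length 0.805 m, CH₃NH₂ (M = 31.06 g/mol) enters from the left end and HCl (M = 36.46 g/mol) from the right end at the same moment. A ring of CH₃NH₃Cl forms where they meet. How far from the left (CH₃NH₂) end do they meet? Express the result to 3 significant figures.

The fronts meet when d_CH₃NH₂ + d_HCl = L with d_CH₃NH₂/d_HCl = √(M_HCl/M_CH₃NH₂) (Graham's law). Here √(M_HCl/M_CH₃NH₂) = √(36.46/31.06) = 1.083.
With d_CH₃NH₂ + d_HCl = 0.805 m, d_HCl = 0.805/(1 + 1.083) = 0.3864 m.
d_CH₃NH₂ = 0.805 − 0.3864 = 0.419 m.

0.419 m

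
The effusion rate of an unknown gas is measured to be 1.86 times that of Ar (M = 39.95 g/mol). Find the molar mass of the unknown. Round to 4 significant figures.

Using Graham's law: rate_X/rate_Ar = √(M_Ar/M_X).
1.86 = √(39.95/M_X)
M_X = 39.95 / 1.86² = 39.95 / 3.460 = 11.55 g/mol

11.55 g/mol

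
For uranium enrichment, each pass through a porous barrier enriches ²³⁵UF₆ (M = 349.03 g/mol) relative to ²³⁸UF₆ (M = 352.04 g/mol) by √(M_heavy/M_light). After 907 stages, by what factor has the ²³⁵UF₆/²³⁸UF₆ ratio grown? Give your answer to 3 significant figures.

49.1

The single-stage factor is √(M_heavy/M_light), so 907 stages give [√(352.04/349.03)]^907 = (352.04/349.03)^(907/2).
= 1.00862^(907/2) = 49.1.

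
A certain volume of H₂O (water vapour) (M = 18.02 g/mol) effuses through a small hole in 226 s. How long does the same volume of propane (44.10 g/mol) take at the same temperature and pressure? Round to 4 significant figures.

Graham's law gives t_C₃H₈/t_H₂O = √(M_C₃H₈/M_H₂O) = √(44.10/18.02) = √2.447 = 1.564.
So the time for C₃H₈ is 226 × 1.564 = 353.5 s.

353.5 s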